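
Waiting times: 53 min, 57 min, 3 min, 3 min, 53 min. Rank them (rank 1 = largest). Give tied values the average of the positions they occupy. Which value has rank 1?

57

Sorted (descending): 57, 53, 53, 3, 3
The 2 values of 53 occupy positions 2–3 → average rank (2+3)/2 = 2.5.
The 2 values of 3 occupy positions 4–5 → average rank (4+5)/2 = 4.5.
Rank 1 → value 57.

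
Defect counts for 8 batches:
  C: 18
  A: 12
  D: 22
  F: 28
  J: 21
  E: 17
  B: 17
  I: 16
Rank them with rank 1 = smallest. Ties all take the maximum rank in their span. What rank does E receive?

Sorted (ascending): 12, 16, 17, 17, 18, 21, 22, 28
The 2 values of 17 occupy positions 3–4 → each gets rank 4.
E has value 17 → rank 4.

4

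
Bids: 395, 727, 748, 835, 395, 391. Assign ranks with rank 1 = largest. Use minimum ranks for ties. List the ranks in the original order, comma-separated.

Sorted (descending): 835, 748, 727, 395, 395, 391
The 2 values of 395 occupy positions 4–5 → each gets rank 4.

4, 3, 2, 1, 4, 6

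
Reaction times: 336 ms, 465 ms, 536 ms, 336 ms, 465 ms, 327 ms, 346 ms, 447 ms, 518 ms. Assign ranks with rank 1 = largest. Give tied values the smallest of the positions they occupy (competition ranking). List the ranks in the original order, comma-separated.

Sorted (descending): 536, 518, 465, 465, 447, 346, 336, 336, 327
The 2 values of 465 occupy positions 3–4 → each gets rank 3.
The 2 values of 336 occupy positions 7–8 → each gets rank 7.

7, 3, 1, 7, 3, 9, 6, 5, 2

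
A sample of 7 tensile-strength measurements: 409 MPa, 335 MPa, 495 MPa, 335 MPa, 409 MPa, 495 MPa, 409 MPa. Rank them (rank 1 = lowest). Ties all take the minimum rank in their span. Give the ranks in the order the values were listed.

Sorted (ascending): 335, 335, 409, 409, 409, 495, 495
The 2 values of 335 occupy positions 1–2 → each gets rank 1.
The 3 values of 409 occupy positions 3–5 → each gets rank 3.
The 2 values of 495 occupy positions 6–7 → each gets rank 6.

3, 1, 6, 1, 3, 6, 3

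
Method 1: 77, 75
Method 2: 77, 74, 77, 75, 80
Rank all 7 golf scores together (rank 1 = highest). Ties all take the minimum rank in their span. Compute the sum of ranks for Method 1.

7

Sorted (descending): 80, 77, 77, 77, 75, 75, 74
The 3 values of 77 occupy positions 2–4 → each gets rank 2.
The 2 values of 75 occupy positions 5–6 → each gets rank 5.
Method 1 values → pooled ranks: 77→2, 75→5
Rank sum = 2 + 5 = 7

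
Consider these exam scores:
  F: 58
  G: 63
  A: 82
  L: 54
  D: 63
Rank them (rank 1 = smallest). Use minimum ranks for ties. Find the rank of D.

Sorted (ascending): 54, 58, 63, 63, 82
The 2 values of 63 occupy positions 3–4 → each gets rank 3.
D has value 63 → rank 3.

3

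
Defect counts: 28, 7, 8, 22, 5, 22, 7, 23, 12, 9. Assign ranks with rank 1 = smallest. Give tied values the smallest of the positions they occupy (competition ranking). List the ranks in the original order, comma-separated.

10, 2, 4, 7, 1, 7, 2, 9, 6, 5

Sorted (ascending): 5, 7, 7, 8, 9, 12, 22, 22, 23, 28
The 2 values of 7 occupy positions 2–3 → each gets rank 2.
The 2 values of 22 occupy positions 7–8 → each gets rank 7.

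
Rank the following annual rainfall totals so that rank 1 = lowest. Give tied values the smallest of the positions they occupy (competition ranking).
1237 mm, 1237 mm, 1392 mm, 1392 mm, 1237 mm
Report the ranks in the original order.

1, 1, 4, 4, 1

Sorted (ascending): 1237, 1237, 1237, 1392, 1392
The 3 values of 1237 occupy positions 1–3 → each gets rank 1.
The 2 values of 1392 occupy positions 4–5 → each gets rank 4.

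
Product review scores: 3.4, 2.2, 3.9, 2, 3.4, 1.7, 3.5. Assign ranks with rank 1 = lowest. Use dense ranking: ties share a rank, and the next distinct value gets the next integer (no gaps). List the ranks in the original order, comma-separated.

Sorted (ascending): 1.7, 2, 2.2, 3.4, 3.4, 3.5, 3.9
The 2 values of 3.4 share dense rank 4.
Remaining distinct values take the next consecutive integers.

4, 3, 6, 2, 4, 1, 5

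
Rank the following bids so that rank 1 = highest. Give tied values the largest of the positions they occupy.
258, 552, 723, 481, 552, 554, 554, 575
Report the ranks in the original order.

Sorted (descending): 723, 575, 554, 554, 552, 552, 481, 258
The 2 values of 554 occupy positions 3–4 → each gets rank 4.
The 2 values of 552 occupy positions 5–6 → each gets rank 6.

8, 6, 1, 7, 6, 4, 4, 2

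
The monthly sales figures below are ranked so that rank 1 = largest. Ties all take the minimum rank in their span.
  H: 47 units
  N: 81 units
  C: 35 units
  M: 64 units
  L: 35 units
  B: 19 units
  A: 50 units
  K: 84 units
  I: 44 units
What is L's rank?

Sorted (descending): 84, 81, 64, 50, 47, 44, 35, 35, 19
The 2 values of 35 occupy positions 7–8 → each gets rank 7.
L has value 35 units → rank 7.

7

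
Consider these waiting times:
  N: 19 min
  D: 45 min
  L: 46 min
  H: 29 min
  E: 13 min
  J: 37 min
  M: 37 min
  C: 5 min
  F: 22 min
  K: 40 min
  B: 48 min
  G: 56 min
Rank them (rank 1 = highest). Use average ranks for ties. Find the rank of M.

Sorted (descending): 56, 48, 46, 45, 40, 37, 37, 29, 22, 19, 13, 5
The 2 values of 37 occupy positions 6–7 → average rank (6+7)/2 = 6.5.
M has value 37 min → rank 6.5.

6.5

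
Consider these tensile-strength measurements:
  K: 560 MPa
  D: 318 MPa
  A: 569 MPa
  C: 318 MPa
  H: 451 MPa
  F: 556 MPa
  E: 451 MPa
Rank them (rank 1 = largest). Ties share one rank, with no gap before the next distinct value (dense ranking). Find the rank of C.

5

Sorted (descending): 569, 560, 556, 451, 451, 318, 318
The 2 values of 451 share dense rank 4.
The 2 values of 318 share dense rank 5.
Remaining distinct values take the next consecutive integers.
C has value 318 MPa → rank 5.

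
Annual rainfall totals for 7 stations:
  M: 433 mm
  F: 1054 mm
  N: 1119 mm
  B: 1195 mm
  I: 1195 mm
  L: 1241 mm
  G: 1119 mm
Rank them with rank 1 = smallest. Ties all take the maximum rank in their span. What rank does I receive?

6

Sorted (ascending): 433, 1054, 1119, 1119, 1195, 1195, 1241
The 2 values of 1119 occupy positions 3–4 → each gets rank 4.
The 2 values of 1195 occupy positions 5–6 → each gets rank 6.
I has value 1195 mm → rank 6.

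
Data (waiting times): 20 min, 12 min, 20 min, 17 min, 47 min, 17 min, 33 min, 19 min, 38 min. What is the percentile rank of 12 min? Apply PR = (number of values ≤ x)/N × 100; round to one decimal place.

11.1

N = 9.
Strictly below 12: 0. Equal to 12: 1.
PR = 1/9 × 100 = 11.1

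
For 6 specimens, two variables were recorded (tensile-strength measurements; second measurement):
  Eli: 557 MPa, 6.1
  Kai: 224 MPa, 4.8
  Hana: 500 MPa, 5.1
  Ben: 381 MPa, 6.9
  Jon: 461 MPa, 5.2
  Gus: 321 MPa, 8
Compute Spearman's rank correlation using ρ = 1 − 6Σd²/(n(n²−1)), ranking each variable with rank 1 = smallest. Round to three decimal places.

0.029

Ranks of variable 1: 6, 1, 5, 3, 4, 2
Ranks of variable 2: 4, 1, 2, 5, 3, 6
d = r₁ − r₂: 2, 0, 3, -2, 1, -4
d²: 4, 0, 9, 4, 1, 16; Σd² = 34
ρ = 1 − 6·34/(6·35) = 1 − 204/210 = 0.029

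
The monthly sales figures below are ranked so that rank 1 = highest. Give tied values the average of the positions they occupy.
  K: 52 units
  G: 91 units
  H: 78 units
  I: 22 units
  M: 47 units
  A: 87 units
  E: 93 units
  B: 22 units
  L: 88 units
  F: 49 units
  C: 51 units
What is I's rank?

Sorted (descending): 93, 91, 88, 87, 78, 52, 51, 49, 47, 22, 22
The 2 values of 22 occupy positions 10–11 → average rank (10+11)/2 = 10.5.
I has value 22 units → rank 10.5.

10.5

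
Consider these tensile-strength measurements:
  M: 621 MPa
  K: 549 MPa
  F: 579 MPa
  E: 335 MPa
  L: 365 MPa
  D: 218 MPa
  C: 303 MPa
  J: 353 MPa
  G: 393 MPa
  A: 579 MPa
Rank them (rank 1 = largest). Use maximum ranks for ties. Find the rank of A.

3

Sorted (descending): 621, 579, 579, 549, 393, 365, 353, 335, 303, 218
The 2 values of 579 occupy positions 2–3 → each gets rank 3.
A has value 579 MPa → rank 3.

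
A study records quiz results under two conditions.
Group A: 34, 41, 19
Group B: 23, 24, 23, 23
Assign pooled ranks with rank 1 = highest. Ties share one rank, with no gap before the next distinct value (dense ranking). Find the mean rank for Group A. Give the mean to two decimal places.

2.67

Sorted (descending): 41, 34, 24, 23, 23, 23, 19
The 3 values of 23 share dense rank 4.
Remaining distinct values take the next consecutive integers.
Group A values → pooled ranks: 34→2, 41→1, 19→5
Mean rank = (2 + 1 + 5) / 3 = 2.67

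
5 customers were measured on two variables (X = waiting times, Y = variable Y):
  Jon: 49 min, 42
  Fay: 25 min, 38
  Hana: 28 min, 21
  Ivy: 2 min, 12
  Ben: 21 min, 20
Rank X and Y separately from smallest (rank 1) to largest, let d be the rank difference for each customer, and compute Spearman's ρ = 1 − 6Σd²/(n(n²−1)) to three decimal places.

Ranks of variable 1: 5, 3, 4, 1, 2
Ranks of variable 2: 5, 4, 3, 1, 2
d = r₁ − r₂: 0, -1, 1, 0, 0
d²: 0, 1, 1, 0, 0; Σd² = 2
ρ = 1 − 6·2/(5·24) = 1 − 12/120 = 0.900

0.900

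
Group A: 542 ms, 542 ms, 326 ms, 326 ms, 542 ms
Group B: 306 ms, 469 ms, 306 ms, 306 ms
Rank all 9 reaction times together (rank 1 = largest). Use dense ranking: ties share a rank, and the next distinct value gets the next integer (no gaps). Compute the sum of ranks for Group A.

9

Sorted (descending): 542, 542, 542, 469, 326, 326, 306, 306, 306
The 3 values of 542 share dense rank 1.
The 2 values of 326 share dense rank 3.
The 3 values of 306 share dense rank 4.
Remaining distinct values take the next consecutive integers.
Group A values → pooled ranks: 542→1, 542→1, 326→3, 326→3, 542→1
Rank sum = 1 + 1 + 3 + 3 + 1 = 9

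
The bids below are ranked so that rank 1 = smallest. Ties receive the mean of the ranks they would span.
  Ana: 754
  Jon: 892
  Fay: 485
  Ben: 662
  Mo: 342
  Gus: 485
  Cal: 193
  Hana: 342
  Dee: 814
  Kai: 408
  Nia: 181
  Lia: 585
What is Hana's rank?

Sorted (ascending): 181, 193, 342, 342, 408, 485, 485, 585, 662, 754, 814, 892
The 2 values of 342 occupy positions 3–4 → average rank (3+4)/2 = 3.5.
The 2 values of 485 occupy positions 6–7 → average rank (6+7)/2 = 6.5.
Hana has value 342 → rank 3.5.

3.5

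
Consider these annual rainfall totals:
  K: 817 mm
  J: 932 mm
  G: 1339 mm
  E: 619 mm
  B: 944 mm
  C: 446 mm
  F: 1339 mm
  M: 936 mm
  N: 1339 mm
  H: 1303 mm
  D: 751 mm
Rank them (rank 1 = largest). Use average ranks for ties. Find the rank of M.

6

Sorted (descending): 1339, 1339, 1339, 1303, 944, 936, 932, 817, 751, 619, 446
The 3 values of 1339 occupy positions 1–3 → average rank 2.
M has value 936 mm → rank 6.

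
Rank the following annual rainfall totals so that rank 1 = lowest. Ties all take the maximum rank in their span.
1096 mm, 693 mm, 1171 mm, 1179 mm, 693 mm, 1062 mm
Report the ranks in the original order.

Sorted (ascending): 693, 693, 1062, 1096, 1171, 1179
The 2 values of 693 occupy positions 1–2 → each gets rank 2.

4, 2, 5, 6, 2, 3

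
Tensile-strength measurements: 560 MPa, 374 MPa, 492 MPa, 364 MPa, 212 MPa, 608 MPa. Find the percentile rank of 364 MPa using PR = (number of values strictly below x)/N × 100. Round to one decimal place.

16.7

N = 6.
Strictly below 364: 1. Equal to 364: 1.
PR = 1/6 × 100 = 16.7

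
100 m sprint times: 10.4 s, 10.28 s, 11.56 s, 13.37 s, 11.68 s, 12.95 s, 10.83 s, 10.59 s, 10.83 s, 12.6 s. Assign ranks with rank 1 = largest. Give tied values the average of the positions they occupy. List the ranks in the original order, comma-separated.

9, 10, 5, 1, 4, 2, 6.5, 8, 6.5, 3

Sorted (descending): 13.37, 12.95, 12.6, 11.68, 11.56, 10.83, 10.83, 10.59, 10.4, 10.28
The 2 values of 10.83 occupy positions 6–7 → average rank (6+7)/2 = 6.5.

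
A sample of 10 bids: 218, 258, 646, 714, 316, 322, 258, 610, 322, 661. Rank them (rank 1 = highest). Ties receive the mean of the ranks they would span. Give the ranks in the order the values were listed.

Sorted (descending): 714, 661, 646, 610, 322, 322, 316, 258, 258, 218
The 2 values of 322 occupy positions 5–6 → average rank (5+6)/2 = 5.5.
The 2 values of 258 occupy positions 8–9 → average rank (8+9)/2 = 8.5.

10, 8.5, 3, 1, 7, 5.5, 8.5, 4, 5.5, 2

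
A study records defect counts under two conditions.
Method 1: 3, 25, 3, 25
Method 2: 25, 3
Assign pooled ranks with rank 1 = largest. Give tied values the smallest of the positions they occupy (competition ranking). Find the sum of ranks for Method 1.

10

Sorted (descending): 25, 25, 25, 3, 3, 3
The 3 values of 25 occupy positions 1–3 → each gets rank 1.
The 3 values of 3 occupy positions 4–6 → each gets rank 4.
Method 1 values → pooled ranks: 3→4, 25→1, 3→4, 25→1
Rank sum = 4 + 1 + 4 + 1 = 10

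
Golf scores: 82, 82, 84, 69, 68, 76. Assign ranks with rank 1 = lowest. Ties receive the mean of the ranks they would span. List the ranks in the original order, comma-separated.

4.5, 4.5, 6, 2, 1, 3

Sorted (ascending): 68, 69, 76, 82, 82, 84
The 2 values of 82 occupy positions 4–5 → average rank (4+5)/2 = 4.5.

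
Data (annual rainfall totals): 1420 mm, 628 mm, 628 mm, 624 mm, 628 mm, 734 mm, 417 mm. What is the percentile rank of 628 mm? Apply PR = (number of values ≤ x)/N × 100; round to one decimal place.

N = 7.
Strictly below 628: 2. Equal to 628: 3.
PR = 5/7 × 100 = 71.4

71.4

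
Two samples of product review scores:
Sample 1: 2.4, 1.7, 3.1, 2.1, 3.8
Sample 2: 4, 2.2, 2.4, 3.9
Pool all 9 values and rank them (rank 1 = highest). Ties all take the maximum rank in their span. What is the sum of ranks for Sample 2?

Sorted (descending): 4, 3.9, 3.8, 3.1, 2.4, 2.4, 2.2, 2.1, 1.7
The 2 values of 2.4 occupy positions 5–6 → each gets rank 6.
Sample 2 values → pooled ranks: 4→1, 2.2→7, 2.4→6, 3.9→2
Rank sum = 1 + 7 + 6 + 2 = 16

16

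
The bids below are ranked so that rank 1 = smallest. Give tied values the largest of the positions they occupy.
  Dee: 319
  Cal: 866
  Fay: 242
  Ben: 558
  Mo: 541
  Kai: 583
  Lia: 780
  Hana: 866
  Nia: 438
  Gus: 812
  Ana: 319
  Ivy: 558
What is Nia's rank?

Sorted (ascending): 242, 319, 319, 438, 541, 558, 558, 583, 780, 812, 866, 866
The 2 values of 319 occupy positions 2–3 → each gets rank 3.
The 2 values of 558 occupy positions 6–7 → each gets rank 7.
The 2 values of 866 occupy positions 11–12 → each gets rank 12.
Nia has value 438 → rank 4.

4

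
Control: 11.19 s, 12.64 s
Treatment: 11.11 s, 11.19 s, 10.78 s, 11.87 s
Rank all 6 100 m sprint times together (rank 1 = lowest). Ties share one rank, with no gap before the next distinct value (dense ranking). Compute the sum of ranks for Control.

8

Sorted (ascending): 10.78, 11.11, 11.19, 11.19, 11.87, 12.64
The 2 values of 11.19 share dense rank 3.
Remaining distinct values take the next consecutive integers.
Control values → pooled ranks: 11.19→3, 12.64→5
Rank sum = 3 + 5 = 8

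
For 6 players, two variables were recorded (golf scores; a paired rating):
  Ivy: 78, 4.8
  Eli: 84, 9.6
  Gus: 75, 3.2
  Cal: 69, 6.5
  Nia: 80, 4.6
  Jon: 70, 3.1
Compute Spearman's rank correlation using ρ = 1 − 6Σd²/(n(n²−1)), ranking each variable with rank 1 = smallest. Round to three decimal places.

Ranks of variable 1: 4, 6, 3, 1, 5, 2
Ranks of variable 2: 4, 6, 2, 5, 3, 1
d = r₁ − r₂: 0, 0, 1, -4, 2, 1
d²: 0, 0, 1, 16, 4, 1; Σd² = 22
ρ = 1 − 6·22/(6·35) = 1 − 132/210 = 0.371

0.371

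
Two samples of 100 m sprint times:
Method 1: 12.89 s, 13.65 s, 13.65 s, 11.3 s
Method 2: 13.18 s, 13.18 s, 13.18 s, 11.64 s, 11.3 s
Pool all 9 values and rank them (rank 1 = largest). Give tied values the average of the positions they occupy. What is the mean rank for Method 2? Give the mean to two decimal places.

Sorted (descending): 13.65, 13.65, 13.18, 13.18, 13.18, 12.89, 11.64, 11.3, 11.3
The 2 values of 13.65 occupy positions 1–2 → average rank (1+2)/2 = 1.5.
The 3 values of 13.18 occupy positions 3–5 → average rank 4.
The 2 values of 11.3 occupy positions 8–9 → average rank (8+9)/2 = 8.5.
Method 2 values → pooled ranks: 13.18→4, 13.18→4, 13.18→4, 11.64→7, 11.3→8.5
Mean rank = (4 + 4 + 4 + 7 + 8.5) / 5 = 5.50

5.50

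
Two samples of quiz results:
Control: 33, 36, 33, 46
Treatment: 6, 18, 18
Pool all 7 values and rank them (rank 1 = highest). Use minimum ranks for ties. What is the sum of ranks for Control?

Sorted (descending): 46, 36, 33, 33, 18, 18, 6
The 2 values of 33 occupy positions 3–4 → each gets rank 3.
The 2 values of 18 occupy positions 5–6 → each gets rank 5.
Control values → pooled ranks: 33→3, 36→2, 33→3, 46→1
Rank sum = 3 + 2 + 3 + 1 = 9

9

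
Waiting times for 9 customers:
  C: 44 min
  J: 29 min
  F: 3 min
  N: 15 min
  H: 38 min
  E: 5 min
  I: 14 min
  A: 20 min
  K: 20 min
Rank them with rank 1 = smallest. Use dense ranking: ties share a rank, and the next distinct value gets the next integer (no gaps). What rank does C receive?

Sorted (ascending): 3, 5, 14, 15, 20, 20, 29, 38, 44
The 2 values of 20 share dense rank 5.
Remaining distinct values take the next consecutive integers.
C has value 44 min → rank 8.

8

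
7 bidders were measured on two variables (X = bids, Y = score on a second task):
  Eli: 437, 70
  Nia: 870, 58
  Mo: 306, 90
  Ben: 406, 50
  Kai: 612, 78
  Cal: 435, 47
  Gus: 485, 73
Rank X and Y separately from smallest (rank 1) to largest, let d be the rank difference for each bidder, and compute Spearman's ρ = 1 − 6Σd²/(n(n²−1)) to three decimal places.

0.000

Ranks of variable 1: 4, 7, 1, 2, 6, 3, 5
Ranks of variable 2: 4, 3, 7, 2, 6, 1, 5
d = r₁ − r₂: 0, 4, -6, 0, 0, 2, 0
d²: 0, 16, 36, 0, 0, 4, 0; Σd² = 56
ρ = 1 − 6·56/(7·48) = 1 − 336/336 = 0.000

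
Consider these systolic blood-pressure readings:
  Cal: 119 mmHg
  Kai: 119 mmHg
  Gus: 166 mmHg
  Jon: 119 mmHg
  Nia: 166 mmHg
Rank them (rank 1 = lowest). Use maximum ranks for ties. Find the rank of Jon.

Sorted (ascending): 119, 119, 119, 166, 166
The 3 values of 119 occupy positions 1–3 → each gets rank 3.
The 2 values of 166 occupy positions 4–5 → each gets rank 5.
Jon has value 119 mmHg → rank 3.

3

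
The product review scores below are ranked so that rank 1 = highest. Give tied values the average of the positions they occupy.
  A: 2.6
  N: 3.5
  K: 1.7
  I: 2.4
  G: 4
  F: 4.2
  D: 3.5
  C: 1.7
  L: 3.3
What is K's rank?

8.5

Sorted (descending): 4.2, 4, 3.5, 3.5, 3.3, 2.6, 2.4, 1.7, 1.7
The 2 values of 3.5 occupy positions 3–4 → average rank (3+4)/2 = 3.5.
The 2 values of 1.7 occupy positions 8–9 → average rank (8+9)/2 = 8.5.
K has value 1.7 → rank 8.5.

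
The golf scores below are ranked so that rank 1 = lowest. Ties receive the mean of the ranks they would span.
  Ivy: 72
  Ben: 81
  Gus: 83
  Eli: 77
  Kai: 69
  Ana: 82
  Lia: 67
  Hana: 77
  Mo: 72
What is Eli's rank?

Sorted (ascending): 67, 69, 72, 72, 77, 77, 81, 82, 83
The 2 values of 72 occupy positions 3–4 → average rank (3+4)/2 = 3.5.
The 2 values of 77 occupy positions 5–6 → average rank (5+6)/2 = 5.5.
Eli has value 77 → rank 5.5.

5.5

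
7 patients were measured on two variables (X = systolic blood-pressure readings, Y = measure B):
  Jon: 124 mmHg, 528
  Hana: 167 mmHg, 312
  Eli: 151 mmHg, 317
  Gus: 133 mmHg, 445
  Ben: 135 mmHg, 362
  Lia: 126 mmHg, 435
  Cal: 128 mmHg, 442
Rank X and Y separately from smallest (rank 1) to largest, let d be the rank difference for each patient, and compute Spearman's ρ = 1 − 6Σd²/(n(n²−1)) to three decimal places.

-0.857

Ranks of variable 1: 1, 7, 6, 4, 5, 2, 3
Ranks of variable 2: 7, 1, 2, 6, 3, 4, 5
d = r₁ − r₂: -6, 6, 4, -2, 2, -2, -2
d²: 36, 36, 16, 4, 4, 4, 4; Σd² = 104
ρ = 1 − 6·104/(7·48) = 1 − 624/336 = -0.857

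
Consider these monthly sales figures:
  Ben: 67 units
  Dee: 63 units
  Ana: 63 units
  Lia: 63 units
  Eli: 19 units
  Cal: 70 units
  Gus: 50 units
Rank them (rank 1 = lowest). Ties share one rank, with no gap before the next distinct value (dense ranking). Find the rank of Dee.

3

Sorted (ascending): 19, 50, 63, 63, 63, 67, 70
The 3 values of 63 share dense rank 3.
Remaining distinct values take the next consecutive integers.
Dee has value 63 units → rank 3.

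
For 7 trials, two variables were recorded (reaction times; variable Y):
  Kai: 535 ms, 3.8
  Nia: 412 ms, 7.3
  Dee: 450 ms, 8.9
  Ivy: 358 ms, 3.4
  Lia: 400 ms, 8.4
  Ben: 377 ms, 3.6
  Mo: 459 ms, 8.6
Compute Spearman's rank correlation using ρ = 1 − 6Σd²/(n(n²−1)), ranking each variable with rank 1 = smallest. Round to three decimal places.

0.571

Ranks of variable 1: 7, 4, 5, 1, 3, 2, 6
Ranks of variable 2: 3, 4, 7, 1, 5, 2, 6
d = r₁ − r₂: 4, 0, -2, 0, -2, 0, 0
d²: 16, 0, 4, 0, 4, 0, 0; Σd² = 24
ρ = 1 − 6·24/(7·48) = 1 − 144/336 = 0.571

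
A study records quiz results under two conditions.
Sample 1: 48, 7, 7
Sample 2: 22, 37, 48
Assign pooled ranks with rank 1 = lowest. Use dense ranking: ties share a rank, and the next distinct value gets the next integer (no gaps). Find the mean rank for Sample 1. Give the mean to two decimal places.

Sorted (ascending): 7, 7, 22, 37, 48, 48
The 2 values of 7 share dense rank 1.
The 2 values of 48 share dense rank 4.
Remaining distinct values take the next consecutive integers.
Sample 1 values → pooled ranks: 48→4, 7→1, 7→1
Mean rank = (4 + 1 + 1) / 3 = 2.00

2.00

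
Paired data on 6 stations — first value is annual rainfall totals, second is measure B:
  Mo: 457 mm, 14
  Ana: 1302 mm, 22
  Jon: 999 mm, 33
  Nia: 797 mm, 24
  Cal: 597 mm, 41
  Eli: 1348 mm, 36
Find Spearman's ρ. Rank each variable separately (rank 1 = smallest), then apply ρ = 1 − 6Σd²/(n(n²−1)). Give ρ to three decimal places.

0.257

Ranks of variable 1: 1, 5, 4, 3, 2, 6
Ranks of variable 2: 1, 2, 4, 3, 6, 5
d = r₁ − r₂: 0, 3, 0, 0, -4, 1
d²: 0, 9, 0, 0, 16, 1; Σd² = 26
ρ = 1 − 6·26/(6·35) = 1 − 156/210 = 0.257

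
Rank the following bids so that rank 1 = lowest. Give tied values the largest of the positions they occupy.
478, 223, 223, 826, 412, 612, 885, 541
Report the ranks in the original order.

Sorted (ascending): 223, 223, 412, 478, 541, 612, 826, 885
The 2 values of 223 occupy positions 1–2 → each gets rank 2.

4, 2, 2, 7, 3, 6, 8, 5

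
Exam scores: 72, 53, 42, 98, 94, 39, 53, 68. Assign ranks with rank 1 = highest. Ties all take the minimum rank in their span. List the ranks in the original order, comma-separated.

Sorted (descending): 98, 94, 72, 68, 53, 53, 42, 39
The 2 values of 53 occupy positions 5–6 → each gets rank 5.

3, 5, 7, 1, 2, 8, 5, 4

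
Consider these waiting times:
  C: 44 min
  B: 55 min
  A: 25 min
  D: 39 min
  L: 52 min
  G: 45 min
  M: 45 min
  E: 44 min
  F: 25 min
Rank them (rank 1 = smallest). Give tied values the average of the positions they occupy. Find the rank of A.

1.5

Sorted (ascending): 25, 25, 39, 44, 44, 45, 45, 52, 55
The 2 values of 25 occupy positions 1–2 → average rank (1+2)/2 = 1.5.
The 2 values of 44 occupy positions 4–5 → average rank (4+5)/2 = 4.5.
The 2 values of 45 occupy positions 6–7 → average rank (6+7)/2 = 6.5.
A has value 25 min → rank 1.5.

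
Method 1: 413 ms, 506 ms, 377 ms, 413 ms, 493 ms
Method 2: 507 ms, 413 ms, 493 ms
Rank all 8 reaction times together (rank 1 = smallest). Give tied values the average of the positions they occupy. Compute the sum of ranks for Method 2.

16.5

Sorted (ascending): 377, 413, 413, 413, 493, 493, 506, 507
The 3 values of 413 occupy positions 2–4 → average rank 3.
The 2 values of 493 occupy positions 5–6 → average rank (5+6)/2 = 5.5.
Method 2 values → pooled ranks: 507→8, 413→3, 493→5.5
Rank sum = 8 + 3 + 5.5 = 16.5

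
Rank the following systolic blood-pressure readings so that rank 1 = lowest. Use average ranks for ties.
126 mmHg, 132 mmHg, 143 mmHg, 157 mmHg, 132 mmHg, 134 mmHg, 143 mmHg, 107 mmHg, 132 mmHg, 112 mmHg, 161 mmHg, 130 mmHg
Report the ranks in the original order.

Sorted (ascending): 107, 112, 126, 130, 132, 132, 132, 134, 143, 143, 157, 161
The 3 values of 132 occupy positions 5–7 → average rank 6.
The 2 values of 143 occupy positions 9–10 → average rank (9+10)/2 = 9.5.

3, 6, 9.5, 11, 6, 8, 9.5, 1, 6, 2, 12, 4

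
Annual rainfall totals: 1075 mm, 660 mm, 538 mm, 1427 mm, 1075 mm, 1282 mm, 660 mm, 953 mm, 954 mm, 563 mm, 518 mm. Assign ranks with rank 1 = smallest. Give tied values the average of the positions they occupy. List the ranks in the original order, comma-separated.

8.5, 4.5, 2, 11, 8.5, 10, 4.5, 6, 7, 3, 1

Sorted (ascending): 518, 538, 563, 660, 660, 953, 954, 1075, 1075, 1282, 1427
The 2 values of 660 occupy positions 4–5 → average rank (4+5)/2 = 4.5.
The 2 values of 1075 occupy positions 8–9 → average rank (8+9)/2 = 8.5.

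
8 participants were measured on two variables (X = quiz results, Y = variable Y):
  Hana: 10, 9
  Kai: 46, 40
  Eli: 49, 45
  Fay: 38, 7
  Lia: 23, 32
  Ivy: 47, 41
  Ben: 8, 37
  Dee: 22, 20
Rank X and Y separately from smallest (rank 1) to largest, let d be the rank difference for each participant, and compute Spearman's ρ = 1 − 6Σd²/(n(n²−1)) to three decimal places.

Ranks of variable 1: 2, 6, 8, 5, 4, 7, 1, 3
Ranks of variable 2: 2, 6, 8, 1, 4, 7, 5, 3
d = r₁ − r₂: 0, 0, 0, 4, 0, 0, -4, 0
d²: 0, 0, 0, 16, 0, 0, 16, 0; Σd² = 32
ρ = 1 − 6·32/(8·63) = 1 − 192/504 = 0.619

0.619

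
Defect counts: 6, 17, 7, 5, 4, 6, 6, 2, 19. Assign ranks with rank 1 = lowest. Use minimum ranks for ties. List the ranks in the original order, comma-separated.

Sorted (ascending): 2, 4, 5, 6, 6, 6, 7, 17, 19
The 3 values of 6 occupy positions 4–6 → each gets rank 4.

4, 8, 7, 3, 2, 4, 4, 1, 9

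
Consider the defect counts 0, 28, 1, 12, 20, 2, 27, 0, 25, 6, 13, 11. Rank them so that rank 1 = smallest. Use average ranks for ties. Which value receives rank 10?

Sorted (ascending): 0, 0, 1, 2, 6, 11, 12, 13, 20, 25, 27, 28
The 2 values of 0 occupy positions 1–2 → average rank (1+2)/2 = 1.5.
Rank 10 → value 25.

25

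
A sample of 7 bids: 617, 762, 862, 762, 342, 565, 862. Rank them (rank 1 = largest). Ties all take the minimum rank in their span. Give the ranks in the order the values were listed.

Sorted (descending): 862, 862, 762, 762, 617, 565, 342
The 2 values of 862 occupy positions 1–2 → each gets rank 1.
The 2 values of 762 occupy positions 3–4 → each gets rank 3.

5, 3, 1, 3, 7, 6, 1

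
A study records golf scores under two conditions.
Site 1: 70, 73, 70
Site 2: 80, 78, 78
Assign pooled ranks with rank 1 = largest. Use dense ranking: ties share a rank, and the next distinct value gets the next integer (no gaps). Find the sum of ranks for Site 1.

11

Sorted (descending): 80, 78, 78, 73, 70, 70
The 2 values of 78 share dense rank 2.
The 2 values of 70 share dense rank 4.
Remaining distinct values take the next consecutive integers.
Site 1 values → pooled ranks: 70→4, 73→3, 70→4
Rank sum = 4 + 3 + 4 = 11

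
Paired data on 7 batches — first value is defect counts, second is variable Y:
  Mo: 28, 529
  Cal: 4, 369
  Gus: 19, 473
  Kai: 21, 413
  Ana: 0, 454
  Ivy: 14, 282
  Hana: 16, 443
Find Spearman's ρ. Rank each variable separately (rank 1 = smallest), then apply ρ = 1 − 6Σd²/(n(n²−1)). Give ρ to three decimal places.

0.464

Ranks of variable 1: 7, 2, 5, 6, 1, 3, 4
Ranks of variable 2: 7, 2, 6, 3, 5, 1, 4
d = r₁ − r₂: 0, 0, -1, 3, -4, 2, 0
d²: 0, 0, 1, 9, 16, 4, 0; Σd² = 30
ρ = 1 − 6·30/(7·48) = 1 − 180/336 = 0.464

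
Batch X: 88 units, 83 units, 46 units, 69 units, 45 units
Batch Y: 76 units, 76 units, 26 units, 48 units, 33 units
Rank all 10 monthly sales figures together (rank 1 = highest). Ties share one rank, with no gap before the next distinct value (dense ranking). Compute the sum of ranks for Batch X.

20

Sorted (descending): 88, 83, 76, 76, 69, 48, 46, 45, 33, 26
The 2 values of 76 share dense rank 3.
Remaining distinct values take the next consecutive integers.
Batch X values → pooled ranks: 88→1, 83→2, 46→6, 69→4, 45→7
Rank sum = 1 + 2 + 6 + 4 + 7 = 20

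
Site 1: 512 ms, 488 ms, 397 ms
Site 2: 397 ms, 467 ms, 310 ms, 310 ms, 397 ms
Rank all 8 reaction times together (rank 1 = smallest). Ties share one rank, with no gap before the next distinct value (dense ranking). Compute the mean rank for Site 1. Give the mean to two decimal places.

3.67

Sorted (ascending): 310, 310, 397, 397, 397, 467, 488, 512
The 2 values of 310 share dense rank 1.
The 3 values of 397 share dense rank 2.
Remaining distinct values take the next consecutive integers.
Site 1 values → pooled ranks: 512→5, 488→4, 397→2
Mean rank = (5 + 4 + 2) / 3 = 3.67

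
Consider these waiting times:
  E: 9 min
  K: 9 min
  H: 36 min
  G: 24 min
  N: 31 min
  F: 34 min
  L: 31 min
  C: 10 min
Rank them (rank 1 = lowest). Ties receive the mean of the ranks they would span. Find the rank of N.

5.5

Sorted (ascending): 9, 9, 10, 24, 31, 31, 34, 36
The 2 values of 9 occupy positions 1–2 → average rank (1+2)/2 = 1.5.
The 2 values of 31 occupy positions 5–6 → average rank (5+6)/2 = 5.5.
N has value 31 min → rank 5.5.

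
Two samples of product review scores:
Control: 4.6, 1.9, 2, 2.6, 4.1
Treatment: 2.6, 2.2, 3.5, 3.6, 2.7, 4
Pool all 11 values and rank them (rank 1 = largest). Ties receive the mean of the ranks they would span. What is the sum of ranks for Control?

Sorted (descending): 4.6, 4.1, 4, 3.6, 3.5, 2.7, 2.6, 2.6, 2.2, 2, 1.9
The 2 values of 2.6 occupy positions 7–8 → average rank (7+8)/2 = 7.5.
Control values → pooled ranks: 4.6→1, 1.9→11, 2→10, 2.6→7.5, 4.1→2
Rank sum = 1 + 11 + 10 + 7.5 + 2 = 31.5

31.5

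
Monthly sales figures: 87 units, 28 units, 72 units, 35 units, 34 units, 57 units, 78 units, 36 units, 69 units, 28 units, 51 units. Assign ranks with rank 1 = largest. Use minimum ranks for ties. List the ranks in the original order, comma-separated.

Sorted (descending): 87, 78, 72, 69, 57, 51, 36, 35, 34, 28, 28
The 2 values of 28 occupy positions 10–11 → each gets rank 10.

1, 10, 3, 8, 9, 5, 2, 7, 4, 10, 6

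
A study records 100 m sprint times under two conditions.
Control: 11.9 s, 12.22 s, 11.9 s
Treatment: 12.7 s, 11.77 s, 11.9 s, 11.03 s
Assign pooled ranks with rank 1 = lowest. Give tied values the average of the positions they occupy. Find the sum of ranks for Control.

14

Sorted (ascending): 11.03, 11.77, 11.9, 11.9, 11.9, 12.22, 12.7
The 3 values of 11.9 occupy positions 3–5 → average rank 4.
Control values → pooled ranks: 11.9→4, 12.22→6, 11.9→4
Rank sum = 4 + 6 + 4 = 14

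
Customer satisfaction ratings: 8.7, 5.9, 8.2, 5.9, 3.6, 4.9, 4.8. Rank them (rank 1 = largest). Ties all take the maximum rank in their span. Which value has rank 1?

8.7

Sorted (descending): 8.7, 8.2, 5.9, 5.9, 4.9, 4.8, 3.6
The 2 values of 5.9 occupy positions 3–4 → each gets rank 4.
Rank 1 → value 8.7.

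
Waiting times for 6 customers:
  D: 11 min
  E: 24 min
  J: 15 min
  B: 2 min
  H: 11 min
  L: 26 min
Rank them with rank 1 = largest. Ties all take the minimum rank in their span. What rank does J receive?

Sorted (descending): 26, 24, 15, 11, 11, 2
The 2 values of 11 occupy positions 4–5 → each gets rank 4.
J has value 15 min → rank 3.

3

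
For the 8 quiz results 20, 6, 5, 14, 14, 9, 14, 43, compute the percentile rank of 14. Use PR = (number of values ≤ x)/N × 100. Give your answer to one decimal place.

75.0

N = 8.
Strictly below 14: 3. Equal to 14: 3.
PR = 6/8 × 100 = 75.0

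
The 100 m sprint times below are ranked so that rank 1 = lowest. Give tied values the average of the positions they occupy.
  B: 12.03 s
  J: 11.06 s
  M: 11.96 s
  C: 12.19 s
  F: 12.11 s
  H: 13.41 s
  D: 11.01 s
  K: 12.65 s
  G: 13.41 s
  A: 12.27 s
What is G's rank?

Sorted (ascending): 11.01, 11.06, 11.96, 12.03, 12.11, 12.19, 12.27, 12.65, 13.41, 13.41
The 2 values of 13.41 occupy positions 9–10 → average rank (9+10)/2 = 9.5.
G has value 13.41 s → rank 9.5.

9.5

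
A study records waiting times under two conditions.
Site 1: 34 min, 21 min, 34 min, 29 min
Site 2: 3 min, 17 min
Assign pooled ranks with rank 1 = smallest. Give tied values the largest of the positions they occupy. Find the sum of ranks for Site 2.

3

Sorted (ascending): 3, 17, 21, 29, 34, 34
The 2 values of 34 occupy positions 5–6 → each gets rank 6.
Site 2 values → pooled ranks: 3→1, 17→2
Rank sum = 1 + 2 = 3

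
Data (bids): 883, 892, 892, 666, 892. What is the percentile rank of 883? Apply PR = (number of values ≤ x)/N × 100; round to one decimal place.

N = 5.
Strictly below 883: 1. Equal to 883: 1.
PR = 2/5 × 100 = 40.0

40.0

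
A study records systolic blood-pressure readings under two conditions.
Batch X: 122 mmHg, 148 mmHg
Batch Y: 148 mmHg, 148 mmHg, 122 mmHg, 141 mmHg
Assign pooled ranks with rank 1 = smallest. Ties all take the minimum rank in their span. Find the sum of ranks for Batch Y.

12

Sorted (ascending): 122, 122, 141, 148, 148, 148
The 2 values of 122 occupy positions 1–2 → each gets rank 1.
The 3 values of 148 occupy positions 4–6 → each gets rank 4.
Batch Y values → pooled ranks: 148→4, 148→4, 122→1, 141→3
Rank sum = 4 + 4 + 1 + 3 = 12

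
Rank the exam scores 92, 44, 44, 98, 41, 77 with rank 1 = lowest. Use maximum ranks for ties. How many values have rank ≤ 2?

1

Sorted (ascending): 41, 44, 44, 77, 92, 98
The 2 values of 44 occupy positions 2–3 → each gets rank 3.
Ranks ≤ 2: {1} → 1 value.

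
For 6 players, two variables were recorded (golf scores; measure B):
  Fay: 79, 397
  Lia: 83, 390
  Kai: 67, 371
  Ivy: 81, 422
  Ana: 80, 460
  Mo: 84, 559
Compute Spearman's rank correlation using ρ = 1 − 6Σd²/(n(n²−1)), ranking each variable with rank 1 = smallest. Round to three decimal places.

Ranks of variable 1: 2, 5, 1, 4, 3, 6
Ranks of variable 2: 3, 2, 1, 4, 5, 6
d = r₁ − r₂: -1, 3, 0, 0, -2, 0
d²: 1, 9, 0, 0, 4, 0; Σd² = 14
ρ = 1 − 6·14/(6·35) = 1 − 84/210 = 0.600

0.600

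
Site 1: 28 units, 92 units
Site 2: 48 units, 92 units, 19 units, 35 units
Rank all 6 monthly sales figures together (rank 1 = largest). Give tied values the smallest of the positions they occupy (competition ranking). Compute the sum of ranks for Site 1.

Sorted (descending): 92, 92, 48, 35, 28, 19
The 2 values of 92 occupy positions 1–2 → each gets rank 1.
Site 1 values → pooled ranks: 28→5, 92→1
Rank sum = 5 + 1 = 6

6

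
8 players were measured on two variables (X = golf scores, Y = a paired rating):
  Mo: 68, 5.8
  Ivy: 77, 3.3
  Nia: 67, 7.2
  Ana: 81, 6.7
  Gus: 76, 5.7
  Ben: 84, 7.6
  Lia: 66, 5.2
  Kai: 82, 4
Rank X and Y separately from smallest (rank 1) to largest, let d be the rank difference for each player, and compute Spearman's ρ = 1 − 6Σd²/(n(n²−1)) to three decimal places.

Ranks of variable 1: 3, 5, 2, 6, 4, 8, 1, 7
Ranks of variable 2: 5, 1, 7, 6, 4, 8, 3, 2
d = r₁ − r₂: -2, 4, -5, 0, 0, 0, -2, 5
d²: 4, 16, 25, 0, 0, 0, 4, 25; Σd² = 74
ρ = 1 − 6·74/(8·63) = 1 − 444/504 = 0.119

0.119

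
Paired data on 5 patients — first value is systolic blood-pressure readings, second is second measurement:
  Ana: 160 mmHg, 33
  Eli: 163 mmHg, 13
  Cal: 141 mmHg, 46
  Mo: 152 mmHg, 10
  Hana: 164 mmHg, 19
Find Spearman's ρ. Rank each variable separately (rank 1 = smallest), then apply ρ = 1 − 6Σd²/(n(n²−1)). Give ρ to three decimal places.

-0.300

Ranks of variable 1: 3, 4, 1, 2, 5
Ranks of variable 2: 4, 2, 5, 1, 3
d = r₁ − r₂: -1, 2, -4, 1, 2
d²: 1, 4, 16, 1, 4; Σd² = 26
ρ = 1 − 6·26/(5·24) = 1 − 156/120 = -0.300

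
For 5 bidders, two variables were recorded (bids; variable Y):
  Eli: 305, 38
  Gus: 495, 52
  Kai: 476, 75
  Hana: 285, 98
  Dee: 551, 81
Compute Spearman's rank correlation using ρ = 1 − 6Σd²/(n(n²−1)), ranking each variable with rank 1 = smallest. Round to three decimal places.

-0.100

Ranks of variable 1: 2, 4, 3, 1, 5
Ranks of variable 2: 1, 2, 3, 5, 4
d = r₁ − r₂: 1, 2, 0, -4, 1
d²: 1, 4, 0, 16, 1; Σd² = 22
ρ = 1 − 6·22/(5·24) = 1 − 132/120 = -0.100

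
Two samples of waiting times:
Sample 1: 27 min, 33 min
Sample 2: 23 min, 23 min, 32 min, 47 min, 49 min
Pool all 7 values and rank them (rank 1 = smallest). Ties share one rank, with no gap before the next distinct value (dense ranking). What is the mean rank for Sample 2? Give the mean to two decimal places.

3.20

Sorted (ascending): 23, 23, 27, 32, 33, 47, 49
The 2 values of 23 share dense rank 1.
Remaining distinct values take the next consecutive integers.
Sample 2 values → pooled ranks: 23→1, 23→1, 32→3, 47→5, 49→6
Mean rank = (1 + 1 + 3 + 5 + 6) / 5 = 3.20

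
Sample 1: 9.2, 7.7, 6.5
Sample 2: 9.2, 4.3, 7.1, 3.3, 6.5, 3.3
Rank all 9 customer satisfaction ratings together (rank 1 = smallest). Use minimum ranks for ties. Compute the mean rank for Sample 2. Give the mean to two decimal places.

Sorted (ascending): 3.3, 3.3, 4.3, 6.5, 6.5, 7.1, 7.7, 9.2, 9.2
The 2 values of 3.3 occupy positions 1–2 → each gets rank 1.
The 2 values of 6.5 occupy positions 4–5 → each gets rank 4.
The 2 values of 9.2 occupy positions 8–9 → each gets rank 8.
Sample 2 values → pooled ranks: 9.2→8, 4.3→3, 7.1→6, 3.3→1, 6.5→4, 3.3→1
Mean rank = (8 + 3 + 6 + 1 + 4 + 1) / 6 = 3.83

3.83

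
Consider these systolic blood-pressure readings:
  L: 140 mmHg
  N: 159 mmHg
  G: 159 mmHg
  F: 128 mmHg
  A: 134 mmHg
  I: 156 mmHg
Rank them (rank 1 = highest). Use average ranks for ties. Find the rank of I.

Sorted (descending): 159, 159, 156, 140, 134, 128
The 2 values of 159 occupy positions 1–2 → average rank (1+2)/2 = 1.5.
I has value 156 mmHg → rank 3.

3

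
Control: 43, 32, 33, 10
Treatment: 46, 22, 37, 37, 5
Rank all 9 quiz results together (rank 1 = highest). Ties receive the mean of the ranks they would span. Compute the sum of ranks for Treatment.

Sorted (descending): 46, 43, 37, 37, 33, 32, 22, 10, 5
The 2 values of 37 occupy positions 3–4 → average rank (3+4)/2 = 3.5.
Treatment values → pooled ranks: 46→1, 22→7, 37→3.5, 37→3.5, 5→9
Rank sum = 1 + 7 + 3.5 + 3.5 + 9 = 24

24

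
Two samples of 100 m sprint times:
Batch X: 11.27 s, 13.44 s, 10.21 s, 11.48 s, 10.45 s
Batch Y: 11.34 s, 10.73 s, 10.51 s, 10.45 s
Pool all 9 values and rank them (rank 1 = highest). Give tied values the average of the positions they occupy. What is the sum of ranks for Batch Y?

Sorted (descending): 13.44, 11.48, 11.34, 11.27, 10.73, 10.51, 10.45, 10.45, 10.21
The 2 values of 10.45 occupy positions 7–8 → average rank (7+8)/2 = 7.5.
Batch Y values → pooled ranks: 11.34→3, 10.73→5, 10.51→6, 10.45→7.5
Rank sum = 3 + 5 + 6 + 7.5 = 21.5

21.5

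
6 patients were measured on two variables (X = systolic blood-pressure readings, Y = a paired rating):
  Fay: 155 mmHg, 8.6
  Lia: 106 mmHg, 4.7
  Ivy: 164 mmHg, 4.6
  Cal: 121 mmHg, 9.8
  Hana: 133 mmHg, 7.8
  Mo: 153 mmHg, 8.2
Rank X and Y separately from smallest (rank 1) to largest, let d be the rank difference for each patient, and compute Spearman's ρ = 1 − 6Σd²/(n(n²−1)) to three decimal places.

Ranks of variable 1: 5, 1, 6, 2, 3, 4
Ranks of variable 2: 5, 2, 1, 6, 3, 4
d = r₁ − r₂: 0, -1, 5, -4, 0, 0
d²: 0, 1, 25, 16, 0, 0; Σd² = 42
ρ = 1 − 6·42/(6·35) = 1 − 252/210 = -0.200

-0.200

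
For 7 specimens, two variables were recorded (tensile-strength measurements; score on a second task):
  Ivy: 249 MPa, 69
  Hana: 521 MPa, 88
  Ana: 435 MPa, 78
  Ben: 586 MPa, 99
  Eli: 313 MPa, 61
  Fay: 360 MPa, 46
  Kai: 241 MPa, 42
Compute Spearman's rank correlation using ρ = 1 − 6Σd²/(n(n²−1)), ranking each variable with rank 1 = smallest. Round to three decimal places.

Ranks of variable 1: 2, 6, 5, 7, 3, 4, 1
Ranks of variable 2: 4, 6, 5, 7, 3, 2, 1
d = r₁ − r₂: -2, 0, 0, 0, 0, 2, 0
d²: 4, 0, 0, 0, 0, 4, 0; Σd² = 8
ρ = 1 − 6·8/(7·48) = 1 − 48/336 = 0.857

0.857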